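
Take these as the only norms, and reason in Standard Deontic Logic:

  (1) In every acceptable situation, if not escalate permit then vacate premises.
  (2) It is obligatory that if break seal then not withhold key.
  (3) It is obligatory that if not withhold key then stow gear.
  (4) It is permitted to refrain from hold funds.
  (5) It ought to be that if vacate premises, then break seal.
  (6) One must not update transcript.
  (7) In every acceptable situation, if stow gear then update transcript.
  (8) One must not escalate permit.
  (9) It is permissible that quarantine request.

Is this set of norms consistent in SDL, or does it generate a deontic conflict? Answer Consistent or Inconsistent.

F(update_transcript) at premise 6 means O(¬update_transcript).
The contrapositive of premise 7 (O(stow_gear → update_transcript)) is O(¬update_transcript → ¬stow_gear), and O(¬update_transcript) is already established, so O(¬stow_gear).
The contrapositive of premise 3 (O(¬withhold_key → stow_gear)) is O(¬stow_gear → withhold_key), and O(¬stow_gear) is already established, so O(withhold_key).
The contrapositive of premise 2 (O(break_seal → ¬withhold_key)) is O(withhold_key → ¬break_seal), and O(withhold_key) is already established, so O(¬break_seal).
Premise 5, O(vacate_premises → break_seal), contraposes to O(¬break_seal → ¬vacate_premises); with O(¬break_seal) we get O(¬vacate_premises).
Premise 1 is O(¬escalate_permit → vacate_premises); contrapositively O(¬vacate_premises → escalate_permit). Since O(¬vacate_premises) holds, K gives O(escalate_permit).
However, F(escalate_permit) at premise 8 amounts to O(¬escalate_permit).
We now have both O(escalate_permit) and O(¬escalate_permit) — escalate_permit is simultaneously obligatory and forbidden, violating the D-axiom.

Inconsistent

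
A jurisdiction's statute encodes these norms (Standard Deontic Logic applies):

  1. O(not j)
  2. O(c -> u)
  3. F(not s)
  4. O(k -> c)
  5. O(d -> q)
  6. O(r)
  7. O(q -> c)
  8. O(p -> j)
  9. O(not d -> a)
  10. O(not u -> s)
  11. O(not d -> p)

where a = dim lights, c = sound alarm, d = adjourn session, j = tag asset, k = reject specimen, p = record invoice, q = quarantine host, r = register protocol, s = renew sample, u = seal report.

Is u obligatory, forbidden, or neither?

Premise 1 gives O(not j).
The contrapositive of premise 8 (O(p -> j)) is O(not j -> not p), and O(not j) is already established, so O(not p).
Premise 11, O(not d -> p), contraposes to O(not p -> d); with O(not p) we get O(d).
Applying K to premise 5 (O(d -> q)) and O(d) yields O(q).
With premise 7, O(q -> c), the K-axiom yields O(c).
With premise 2, O(c -> u), the K-axiom yields O(u).
Premises 3, 4, 6, 9, 10 do not contribute to this derivation.
Hence u is obligatory.

Obligatory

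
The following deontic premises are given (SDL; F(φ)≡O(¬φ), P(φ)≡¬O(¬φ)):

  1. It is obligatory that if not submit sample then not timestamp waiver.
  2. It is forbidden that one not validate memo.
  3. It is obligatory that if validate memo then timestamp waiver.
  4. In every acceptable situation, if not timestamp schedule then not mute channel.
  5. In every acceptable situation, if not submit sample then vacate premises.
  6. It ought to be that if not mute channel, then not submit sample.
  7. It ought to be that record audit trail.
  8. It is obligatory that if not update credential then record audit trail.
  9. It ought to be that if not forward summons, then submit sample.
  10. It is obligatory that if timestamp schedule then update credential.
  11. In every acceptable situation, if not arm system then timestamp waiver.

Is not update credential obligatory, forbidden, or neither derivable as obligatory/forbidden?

Forbidden

F(¬validate_memo) at premise 2 means O(validate_memo).
Applying K to premise 3 (O(validate_memo → timestamp_waiver)) and O(validate_memo) yields O(timestamp_waiver).
The contrapositive of premise 1 (O(¬submit_sample → ¬timestamp_waiver)) is O(timestamp_waiver → submit_sample), and O(timestamp_waiver) is already established, so O(submit_sample).
Premise 6 is O(¬mute_channel → ¬submit_sample); contrapositively O(submit_sample → mute_channel). Since O(submit_sample) holds, K gives O(mute_channel).
Premise 4, O(¬timestamp_schedule → ¬mute_channel), contraposes to O(mute_channel → timestamp_schedule); with O(mute_channel) we get O(timestamp_schedule).
With premise 10, O(timestamp_schedule → update_credential), the K-axiom yields O(update_credential).
Premises 5, 7, 8, 9, 11 do not contribute to this derivation.
Thus O(update_credential), which is F(¬update_credential): ¬update_credential is forbidden.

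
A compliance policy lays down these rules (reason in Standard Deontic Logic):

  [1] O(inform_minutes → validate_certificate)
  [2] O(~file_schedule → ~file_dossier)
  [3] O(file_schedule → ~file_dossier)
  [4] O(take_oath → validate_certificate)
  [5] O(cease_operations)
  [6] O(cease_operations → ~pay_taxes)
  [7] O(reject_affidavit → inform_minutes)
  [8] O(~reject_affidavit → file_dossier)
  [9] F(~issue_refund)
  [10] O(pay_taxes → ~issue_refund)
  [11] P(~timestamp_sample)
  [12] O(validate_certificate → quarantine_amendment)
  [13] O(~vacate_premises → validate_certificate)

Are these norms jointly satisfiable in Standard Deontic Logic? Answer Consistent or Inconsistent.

Premise 10 is O(pay_taxes → ~issue_refund), but O(pay_taxes) is not derivable from the premises, so it does not yield O(~issue_refund).
So O(~issue_refund) is not derivable, and the apparent clash with O(issue_refund) does not arise.
A world satisfying every obligation exists (e.g. cease_operations=true, file_dossier=false, file_schedule=false, inform_minutes=true, issue_refund=true, pay_taxes=false, quarantine_amendment=true, reject_affidavit=true, take_oath=false, timestamp_sample=false, vacate_premises=false, validate_certificate=true); no atom is both obligatory and forbidden, so the set is consistent.

Consistent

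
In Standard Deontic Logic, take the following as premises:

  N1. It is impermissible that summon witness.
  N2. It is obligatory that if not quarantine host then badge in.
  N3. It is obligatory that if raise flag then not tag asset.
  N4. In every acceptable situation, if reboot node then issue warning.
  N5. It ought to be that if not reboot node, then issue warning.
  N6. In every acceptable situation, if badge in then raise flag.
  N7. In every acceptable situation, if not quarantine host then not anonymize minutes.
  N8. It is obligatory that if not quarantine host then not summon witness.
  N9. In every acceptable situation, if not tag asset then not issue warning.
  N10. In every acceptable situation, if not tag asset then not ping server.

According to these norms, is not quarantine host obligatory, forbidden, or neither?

Premises 5 and 4 are O(¬reboot_node → issue_warning) and O(reboot_node → issue_warning); every ideal world satisfies ¬reboot_node or reboot_node, so in either case issue_warning holds — hence O(issue_warning).
Premise 9, O(¬tag_asset → ¬issue_warning), contraposes to O(issue_warning → tag_asset); with O(issue_warning) we get O(tag_asset).
Premise 3 is O(raise_flag → ¬tag_asset); contrapositively O(tag_asset → ¬raise_flag). Since O(tag_asset) holds, K gives O(¬raise_flag).
The contrapositive of premise 6 (O(badge_in → raise_flag)) is O(¬raise_flag → ¬badge_in), and O(¬raise_flag) is already established, so O(¬badge_in).
Premise 2 is O(¬quarantine_host → badge_in); contrapositively O(¬badge_in → quarantine_host). Since O(¬badge_in) holds, K gives O(quarantine_host).
Premises 1, 7, 8, 10 do not contribute to this derivation.
Thus O(quarantine_host), which is F(¬quarantine_host): ¬quarantine_host is forbidden.

Forbidden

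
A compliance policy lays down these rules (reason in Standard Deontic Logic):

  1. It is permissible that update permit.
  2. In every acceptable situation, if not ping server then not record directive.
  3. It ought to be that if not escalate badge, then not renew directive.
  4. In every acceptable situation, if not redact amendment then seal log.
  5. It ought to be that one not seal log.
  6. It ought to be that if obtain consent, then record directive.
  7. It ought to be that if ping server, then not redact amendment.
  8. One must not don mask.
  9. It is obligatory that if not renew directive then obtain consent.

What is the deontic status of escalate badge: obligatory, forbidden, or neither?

Obligatory

Premise 5 states O(¬seal_log) outright.
Premise 4 is O(¬redact_amendment → seal_log); contrapositively O(¬seal_log → redact_amendment). Since O(¬seal_log) holds, K gives O(redact_amendment).
Premise 7 is O(ping_server → ¬redact_amendment); contrapositively O(redact_amendment → ¬ping_server). Since O(redact_amendment) holds, K gives O(¬ping_server).
With premise 2, O(¬ping_server → ¬record_directive), the K-axiom yields O(¬record_directive).
Premise 6 is O(obtain_consent → record_directive); contrapositively O(¬record_directive → ¬obtain_consent). Since O(¬record_directive) holds, K gives O(¬obtain_consent).
Premise 9 is O(¬renew_directive → obtain_consent); contrapositively O(¬obtain_consent → renew_directive). Since O(¬obtain_consent) holds, K gives O(renew_directive).
The contrapositive of premise 3 (O(¬escalate_badge → ¬renew_directive)) is O(renew_directive → escalate_badge), and O(renew_directive) is already established, so O(escalate_badge).
Premises 1, 8 do not contribute to this derivation.
Hence escalate_badge is obligatory.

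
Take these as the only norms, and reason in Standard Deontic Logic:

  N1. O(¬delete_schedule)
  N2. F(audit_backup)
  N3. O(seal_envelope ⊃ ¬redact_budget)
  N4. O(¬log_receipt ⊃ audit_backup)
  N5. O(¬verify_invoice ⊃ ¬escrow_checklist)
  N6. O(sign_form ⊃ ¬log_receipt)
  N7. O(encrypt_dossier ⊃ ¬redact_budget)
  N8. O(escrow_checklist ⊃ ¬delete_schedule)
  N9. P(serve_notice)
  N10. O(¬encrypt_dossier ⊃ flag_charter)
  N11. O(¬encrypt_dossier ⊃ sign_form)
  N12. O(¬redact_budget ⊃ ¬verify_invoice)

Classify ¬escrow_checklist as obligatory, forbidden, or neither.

Obligatory

F(audit_backup) at premise 2 means O(¬audit_backup).
Premise 4, O(¬log_receipt ⊃ audit_backup), contraposes to O(¬audit_backup ⊃ log_receipt); with O(¬audit_backup) we get O(log_receipt).
Premise 6, O(sign_form ⊃ ¬log_receipt), contraposes to O(log_receipt ⊃ ¬sign_form); with O(log_receipt) we get O(¬sign_form).
Premise 11 is O(¬encrypt_dossier ⊃ sign_form); contrapositively O(¬sign_form ⊃ encrypt_dossier). Since O(¬sign_form) holds, K gives O(encrypt_dossier).
Premise 7 is O(encrypt_dossier ⊃ ¬redact_budget); since O(encrypt_dossier), deontic closure gives O(¬redact_budget).
From O(¬redact_budget) and premise 12, O(¬redact_budget ⊃ ¬verify_invoice), we obtain O(¬verify_invoice).
Premise 5 is O(¬verify_invoice ⊃ ¬escrow_checklist); since O(¬verify_invoice), deontic closure gives O(¬escrow_checklist).
Premises 1, 3, 8, 9, 10 do not contribute to this derivation.
Hence ¬escrow_checklist is obligatory.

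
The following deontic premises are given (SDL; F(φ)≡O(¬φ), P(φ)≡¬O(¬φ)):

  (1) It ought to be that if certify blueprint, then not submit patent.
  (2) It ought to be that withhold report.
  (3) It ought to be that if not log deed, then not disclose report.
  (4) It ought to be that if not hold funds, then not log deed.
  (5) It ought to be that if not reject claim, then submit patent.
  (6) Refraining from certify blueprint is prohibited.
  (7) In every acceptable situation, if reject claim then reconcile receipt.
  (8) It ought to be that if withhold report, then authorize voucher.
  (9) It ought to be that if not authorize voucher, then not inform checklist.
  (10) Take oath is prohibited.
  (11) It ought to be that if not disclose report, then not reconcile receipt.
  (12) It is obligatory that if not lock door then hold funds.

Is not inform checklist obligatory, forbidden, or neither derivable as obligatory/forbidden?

Neither

Premise 9 is O(¬authorize_voucher → ¬inform_checklist), but O(¬authorize_voucher) is not derivable from the premises, so it does not yield O(¬inform_checklist).
No premise or chain of K-axiom applications forces O(¬inform_checklist), and none forces O(inform_checklist). So ¬inform_checklist is neither obligatory nor forbidden under these norms.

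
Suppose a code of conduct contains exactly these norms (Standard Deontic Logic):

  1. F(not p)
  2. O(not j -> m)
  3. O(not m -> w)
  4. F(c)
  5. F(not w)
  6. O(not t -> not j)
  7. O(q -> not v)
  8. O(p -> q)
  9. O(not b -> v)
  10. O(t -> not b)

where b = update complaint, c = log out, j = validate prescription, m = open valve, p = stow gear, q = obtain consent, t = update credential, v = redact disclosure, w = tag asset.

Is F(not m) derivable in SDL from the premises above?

Yes

Premise 1 is F(not p), i.e. O(p).
Applying K to premise 8 (O(p -> q)) and O(p) yields O(q).
With premise 7, O(q -> not v), the K-axiom yields O(not v).
The contrapositive of premise 9 (O(not b -> v)) is O(not v -> b), and O(not v) is already established, so O(b).
Premise 10 is O(t -> not b); contrapositively O(b -> not t). Since O(b) holds, K gives O(not t).
From O(not t) and premise 6, O(not t -> not j), we obtain O(not j).
Premise 2 is O(not j -> m); since O(not j), deontic closure gives O(m).
Premises 3, 4, 5 do not contribute to this derivation.
So O(m) holds, i.e. F(not m). The claim follows.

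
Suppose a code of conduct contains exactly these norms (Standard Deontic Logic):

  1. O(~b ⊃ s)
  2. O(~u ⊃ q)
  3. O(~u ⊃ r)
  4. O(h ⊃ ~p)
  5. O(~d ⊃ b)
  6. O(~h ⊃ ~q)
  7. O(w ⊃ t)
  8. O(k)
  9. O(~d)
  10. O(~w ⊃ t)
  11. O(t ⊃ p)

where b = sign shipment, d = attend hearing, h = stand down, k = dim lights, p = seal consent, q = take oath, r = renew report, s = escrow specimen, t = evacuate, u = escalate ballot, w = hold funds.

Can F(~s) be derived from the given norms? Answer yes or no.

Premise 1 is O(~b ⊃ s), but O(~b) is not derivable from the premises, so it does not yield O(s).
No other premise forces O(s). An ideal world satisfying every premise can still have ~s true, so F(~s) is not derivable.

No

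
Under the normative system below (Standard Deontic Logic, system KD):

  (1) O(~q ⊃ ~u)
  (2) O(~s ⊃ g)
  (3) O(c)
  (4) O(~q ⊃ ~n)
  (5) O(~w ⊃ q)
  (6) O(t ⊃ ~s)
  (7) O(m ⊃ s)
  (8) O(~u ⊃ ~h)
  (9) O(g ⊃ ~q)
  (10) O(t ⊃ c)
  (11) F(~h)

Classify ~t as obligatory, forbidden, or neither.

F(~h) at premise 11 means O(h).
Premise 8, O(~u ⊃ ~h), contraposes to O(h ⊃ u); with O(h) we get O(u).
Premise 1 is O(~q ⊃ ~u); contrapositively O(u ⊃ q). Since O(u) holds, K gives O(q).
Premise 9, O(g ⊃ ~q), contraposes to O(q ⊃ ~g); with O(q) we get O(~g).
Premise 2, O(~s ⊃ g), contraposes to O(~g ⊃ s); with O(~g) we get O(s).
Premise 6, O(t ⊃ ~s), contraposes to O(s ⊃ ~t); with O(s) we get O(~t).
Premises 3, 4, 5, 7, 10 do not contribute to this derivation.
Hence ~t is obligatory.

Obligatory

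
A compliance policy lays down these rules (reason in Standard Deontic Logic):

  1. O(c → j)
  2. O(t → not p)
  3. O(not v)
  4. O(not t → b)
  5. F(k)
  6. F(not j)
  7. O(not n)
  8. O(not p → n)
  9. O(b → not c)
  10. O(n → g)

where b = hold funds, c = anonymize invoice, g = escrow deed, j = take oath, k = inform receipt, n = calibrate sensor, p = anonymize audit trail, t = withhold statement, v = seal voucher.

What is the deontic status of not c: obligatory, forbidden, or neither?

Obligatory

From premise 7 we have O(not n).
The contrapositive of premise 8 (O(not p → n)) is O(not n → p), and O(not n) is already established, so O(p).
Premise 2 is O(t → not p); contrapositively O(p → not t). Since O(p) holds, K gives O(not t).
With premise 4, O(not t → b), the K-axiom yields O(b).
Premise 9 is O(b → not c); since O(b), deontic closure gives O(not c).
Premises 1, 3, 5, 6, 10 do not contribute to this derivation.
Hence not c is obligatory.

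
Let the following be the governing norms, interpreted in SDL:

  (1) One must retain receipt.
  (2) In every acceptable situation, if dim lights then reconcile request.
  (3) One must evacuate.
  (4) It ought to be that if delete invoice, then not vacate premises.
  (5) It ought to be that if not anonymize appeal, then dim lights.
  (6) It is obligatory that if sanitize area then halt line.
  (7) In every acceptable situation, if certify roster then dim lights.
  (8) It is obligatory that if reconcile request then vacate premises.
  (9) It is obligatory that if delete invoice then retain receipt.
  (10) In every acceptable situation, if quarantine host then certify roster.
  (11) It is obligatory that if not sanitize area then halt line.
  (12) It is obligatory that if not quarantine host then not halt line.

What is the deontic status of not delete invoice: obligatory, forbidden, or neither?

Obligatory

Premises 11 and 6 cover both cases: O(¬sanitize_area → halt_line) and O(sanitize_area → halt_line). Since ¬sanitize_area ∨ sanitize_area is a tautology, O(halt_line) follows.
Premise 12 is O(¬quarantine_host → ¬halt_line); contrapositively O(halt_line → quarantine_host). Since O(halt_line) holds, K gives O(quarantine_host).
Applying K to premise 10 (O(quarantine_host → certify_roster)) and O(quarantine_host) yields O(certify_roster).
Premise 7 is O(certify_roster → dim_lights); since O(certify_roster), deontic closure gives O(dim_lights).
Applying K to premise 2 (O(dim_lights → reconcile_request)) and O(dim_lights) yields O(reconcile_request).
Premise 8 is O(reconcile_request → vacate_premises); since O(reconcile_request), deontic closure gives O(vacate_premises).
The contrapositive of premise 4 (O(delete_invoice → ¬vacate_premises)) is O(vacate_premises → ¬delete_invoice), and O(vacate_premises) is already established, so O(¬delete_invoice).
Premises 1, 3, 5, 9 do not contribute to this derivation.
Hence ¬delete_invoice is obligatory.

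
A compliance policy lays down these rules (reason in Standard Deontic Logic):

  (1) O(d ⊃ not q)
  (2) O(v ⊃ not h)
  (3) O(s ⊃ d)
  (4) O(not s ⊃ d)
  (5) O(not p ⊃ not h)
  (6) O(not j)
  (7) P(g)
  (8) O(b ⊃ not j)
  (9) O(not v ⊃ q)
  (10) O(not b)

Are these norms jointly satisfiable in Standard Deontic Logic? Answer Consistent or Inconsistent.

Consistent

Premise 8 is O(b ⊃ not j); even if O(not j) held, inferring O(b) would be affirming the consequent — invalid.
So O(b) is not derivable, and the apparent clash with O(not b) does not arise.
A world satisfying every obligation exists (e.g. b=false, d=true, g=false, h=false, j=false, p=false, q=false, s=false, v=true); no atom is both obligatory and forbidden, so the set is consistent.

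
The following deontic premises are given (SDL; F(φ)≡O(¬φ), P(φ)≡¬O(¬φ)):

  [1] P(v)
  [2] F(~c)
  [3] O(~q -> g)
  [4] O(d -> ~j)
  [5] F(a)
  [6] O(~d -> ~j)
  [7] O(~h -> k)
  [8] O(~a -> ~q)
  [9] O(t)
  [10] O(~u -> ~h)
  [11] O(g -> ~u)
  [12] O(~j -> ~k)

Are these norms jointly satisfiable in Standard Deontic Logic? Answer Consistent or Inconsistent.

Premises 4 and 6 cover both cases: O(d -> ~j) and O(~d -> ~j). Since d ∨ ~d is a tautology, O(~j) follows.
From O(~j) and premise 12, O(~j -> ~k), we obtain O(~k).
The contrapositive of premise 7 (O(~h -> k)) is O(~k -> h), and O(~k) is already established, so O(h).
The contrapositive of premise 10 (O(~u -> ~h)) is O(h -> u), and O(h) is already established, so O(u).
Premise 11, O(g -> ~u), contraposes to O(u -> ~g); with O(u) we get O(~g).
Premise 3, O(~q -> g), contraposes to O(~g -> q); with O(~g) we get O(q).
Premise 8, O(~a -> ~q), contraposes to O(q -> a); with O(q) we get O(a).
Yet premise 5 is F(a), i.e. O(~a).
We now have both O(a) and O(~a) — a is simultaneously obligatory and forbidden, violating the D-axiom.

Inconsistent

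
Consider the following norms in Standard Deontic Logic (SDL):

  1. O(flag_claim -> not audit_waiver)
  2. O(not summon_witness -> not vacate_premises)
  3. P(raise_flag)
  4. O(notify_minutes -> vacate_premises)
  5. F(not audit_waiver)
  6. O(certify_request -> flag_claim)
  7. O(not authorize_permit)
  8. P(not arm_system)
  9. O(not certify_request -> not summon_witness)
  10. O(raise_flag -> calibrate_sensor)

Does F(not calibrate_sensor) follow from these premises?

Premise 10 is O(raise_flag -> calibrate_sensor), but O(raise_flag) is not derivable from the premises (the permission P(raise_flag) asserts only not O(not raise_flag), not O(raise_flag)), so it does not yield O(calibrate_sensor).
No other premise forces O(calibrate_sensor). An ideal world satisfying every premise can still have not calibrate_sensor true, so F(not calibrate_sensor) is not derivable.

No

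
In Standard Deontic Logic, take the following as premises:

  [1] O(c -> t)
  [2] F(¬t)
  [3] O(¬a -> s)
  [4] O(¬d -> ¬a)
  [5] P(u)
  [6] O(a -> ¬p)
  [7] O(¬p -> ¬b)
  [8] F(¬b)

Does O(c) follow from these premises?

No

Premise 1 is O(c -> t); even if O(t) held, inferring O(c) would be affirming the consequent — invalid.
No other premise forces O(c). An ideal world satisfying every premise can still have c false, so O(c) is not derivable.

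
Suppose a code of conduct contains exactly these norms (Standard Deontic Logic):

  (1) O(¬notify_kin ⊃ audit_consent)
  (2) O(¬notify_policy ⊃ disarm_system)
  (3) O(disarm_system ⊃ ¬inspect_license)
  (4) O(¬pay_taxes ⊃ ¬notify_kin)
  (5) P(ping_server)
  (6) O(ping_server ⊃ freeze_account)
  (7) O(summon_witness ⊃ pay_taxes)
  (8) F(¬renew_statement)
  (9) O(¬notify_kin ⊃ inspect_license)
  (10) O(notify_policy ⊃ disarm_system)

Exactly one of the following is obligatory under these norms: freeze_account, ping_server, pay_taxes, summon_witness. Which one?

Premises 10 and 2 cover both cases: O(notify_policy ⊃ disarm_system) and O(¬notify_policy ⊃ disarm_system). Since notify_policy ∨ ¬notify_policy is a tautology, O(disarm_system) follows.
Premise 3 is O(disarm_system ⊃ ¬inspect_license); since O(disarm_system), deontic closure gives O(¬inspect_license).
Premise 9 is O(¬notify_kin ⊃ inspect_license); contrapositively O(¬inspect_license ⊃ notify_kin). Since O(¬inspect_license) holds, K gives O(notify_kin).
Premise 4 is O(¬pay_taxes ⊃ ¬notify_kin); contrapositively O(notify_kin ⊃ pay_taxes). Since O(notify_kin) holds, K gives O(pay_taxes).
So O(pay_taxes) holds — pay_taxes is obligatory. None of the other listed options is made obligatory by any chain of premises.

pay_taxes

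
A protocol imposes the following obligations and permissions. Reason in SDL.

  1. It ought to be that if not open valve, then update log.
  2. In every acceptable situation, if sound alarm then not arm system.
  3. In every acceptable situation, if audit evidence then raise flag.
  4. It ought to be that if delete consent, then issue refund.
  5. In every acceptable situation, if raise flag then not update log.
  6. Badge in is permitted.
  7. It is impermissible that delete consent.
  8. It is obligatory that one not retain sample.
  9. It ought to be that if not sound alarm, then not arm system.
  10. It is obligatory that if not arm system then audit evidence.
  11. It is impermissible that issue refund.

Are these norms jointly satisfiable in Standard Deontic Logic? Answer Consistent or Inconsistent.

Premise 4 is O(delete_consent → issue_refund), but O(delete_consent) is not derivable from the premises, so it does not yield O(issue_refund).
So O(issue_refund) is not derivable, and the apparent clash with O(¬issue_refund) does not arise.
A world satisfying every obligation exists (e.g. arm_system=false, audit_evidence=true, badge_in=false, delete_consent=false, issue_refund=false, open_valve=true, raise_flag=true, retain_sample=false, sound_alarm=false, update_log=false); no atom is both obligatory and forbidden, so the set is consistent.

Consistent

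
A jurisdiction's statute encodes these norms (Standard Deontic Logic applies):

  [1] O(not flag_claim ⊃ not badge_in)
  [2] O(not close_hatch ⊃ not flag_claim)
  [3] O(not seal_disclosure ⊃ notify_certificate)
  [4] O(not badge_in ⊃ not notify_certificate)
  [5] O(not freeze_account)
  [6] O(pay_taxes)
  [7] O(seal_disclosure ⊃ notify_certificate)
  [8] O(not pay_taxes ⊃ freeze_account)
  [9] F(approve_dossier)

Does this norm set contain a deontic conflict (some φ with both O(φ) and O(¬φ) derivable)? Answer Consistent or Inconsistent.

Consistent

Premise 8 is O(not pay_taxes ⊃ freeze_account), but O(not pay_taxes) is not derivable from the premises, so it does not yield O(freeze_account).
So O(freeze_account) is not derivable, and the apparent clash with O(not freeze_account) does not arise.
A world satisfying every obligation exists (e.g. approve_dossier=false, badge_in=true, close_hatch=true, flag_claim=true, freeze_account=false, notify_certificate=true, pay_taxes=true, seal_disclosure=false); no atom is both obligatory and forbidden, so the set is consistent.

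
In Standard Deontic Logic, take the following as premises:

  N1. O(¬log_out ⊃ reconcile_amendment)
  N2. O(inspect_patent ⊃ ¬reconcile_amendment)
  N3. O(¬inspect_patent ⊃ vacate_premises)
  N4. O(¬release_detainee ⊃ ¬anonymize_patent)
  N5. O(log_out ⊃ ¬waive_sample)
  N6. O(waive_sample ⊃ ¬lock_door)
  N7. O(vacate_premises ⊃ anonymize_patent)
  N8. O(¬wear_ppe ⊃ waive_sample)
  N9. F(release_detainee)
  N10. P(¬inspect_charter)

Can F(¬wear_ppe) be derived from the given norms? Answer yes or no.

Yes

F(release_detainee) at premise 9 means O(¬release_detainee).
Premise 4 is O(¬release_detainee ⊃ ¬anonymize_patent); since O(¬release_detainee), deontic closure gives O(¬anonymize_patent).
Premise 7 is O(vacate_premises ⊃ anonymize_patent); contrapositively O(¬anonymize_patent ⊃ ¬vacate_premises). Since O(¬anonymize_patent) holds, K gives O(¬vacate_premises).
Premise 3, O(¬inspect_patent ⊃ vacate_premises), contraposes to O(¬vacate_premises ⊃ inspect_patent); with O(¬vacate_premises) we get O(inspect_patent).
Premise 2 is O(inspect_patent ⊃ ¬reconcile_amendment); since O(inspect_patent), deontic closure gives O(¬reconcile_amendment).
The contrapositive of premise 1 (O(¬log_out ⊃ reconcile_amendment)) is O(¬reconcile_amendment ⊃ log_out), and O(¬reconcile_amendment) is already established, so O(log_out).
With premise 5, O(log_out ⊃ ¬waive_sample), the K-axiom yields O(¬waive_sample).
The contrapositive of premise 8 (O(¬wear_ppe ⊃ waive_sample)) is O(¬waive_sample ⊃ wear_ppe), and O(¬waive_sample) is already established, so O(wear_ppe).
Premises 6, 10 do not contribute to this derivation.
So O(wear_ppe) holds, i.e. F(¬wear_ppe). The claim follows.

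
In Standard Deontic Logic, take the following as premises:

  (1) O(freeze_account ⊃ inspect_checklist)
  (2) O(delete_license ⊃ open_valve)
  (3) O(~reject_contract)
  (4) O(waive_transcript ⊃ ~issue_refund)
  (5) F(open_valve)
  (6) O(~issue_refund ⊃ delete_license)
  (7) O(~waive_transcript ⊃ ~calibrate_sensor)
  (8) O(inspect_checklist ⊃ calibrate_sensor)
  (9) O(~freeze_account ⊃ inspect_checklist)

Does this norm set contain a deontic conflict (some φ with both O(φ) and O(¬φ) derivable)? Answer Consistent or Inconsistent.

Inconsistent

Premises 9 and 1 cover both cases: O(~freeze_account ⊃ inspect_checklist) and O(freeze_account ⊃ inspect_checklist). Since ~freeze_account ∨ freeze_account is a tautology, O(inspect_checklist) follows.
With premise 8, O(inspect_checklist ⊃ calibrate_sensor), the K-axiom yields O(calibrate_sensor).
The contrapositive of premise 7 (O(~waive_transcript ⊃ ~calibrate_sensor)) is O(calibrate_sensor ⊃ waive_transcript), and O(calibrate_sensor) is already established, so O(waive_transcript).
From O(waive_transcript) and premise 4, O(waive_transcript ⊃ ~issue_refund), we obtain O(~issue_refund).
Premise 6 is O(~issue_refund ⊃ delete_license); since O(~issue_refund), deontic closure gives O(delete_license).
With premise 2, O(delete_license ⊃ open_valve), the K-axiom yields O(open_valve).
But premise 5, F(open_valve), means O(~open_valve).
We now have both O(open_valve) and O(~open_valve) — open_valve is simultaneously obligatory and forbidden, violating the D-axiom.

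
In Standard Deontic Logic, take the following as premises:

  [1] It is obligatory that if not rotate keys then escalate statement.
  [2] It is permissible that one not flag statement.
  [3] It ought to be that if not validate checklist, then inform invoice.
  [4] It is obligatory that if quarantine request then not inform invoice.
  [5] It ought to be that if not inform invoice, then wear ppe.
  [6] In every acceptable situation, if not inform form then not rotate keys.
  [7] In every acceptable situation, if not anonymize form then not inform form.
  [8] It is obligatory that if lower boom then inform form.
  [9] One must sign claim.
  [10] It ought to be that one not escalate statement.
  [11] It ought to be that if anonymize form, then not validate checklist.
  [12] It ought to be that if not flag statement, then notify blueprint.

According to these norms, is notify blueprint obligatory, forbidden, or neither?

Neither

Premise 12 is O(¬flag_statement → notify_blueprint), but O(¬flag_statement) is not derivable from the premises (the permission P(¬flag_statement) asserts only ¬O(flag_statement), not O(¬flag_statement)), so it does not yield O(notify_blueprint).
No premise or chain of K-axiom applications forces O(notify_blueprint), and none forces O(¬notify_blueprint). So notify_blueprint is neither obligatory nor forbidden under these norms.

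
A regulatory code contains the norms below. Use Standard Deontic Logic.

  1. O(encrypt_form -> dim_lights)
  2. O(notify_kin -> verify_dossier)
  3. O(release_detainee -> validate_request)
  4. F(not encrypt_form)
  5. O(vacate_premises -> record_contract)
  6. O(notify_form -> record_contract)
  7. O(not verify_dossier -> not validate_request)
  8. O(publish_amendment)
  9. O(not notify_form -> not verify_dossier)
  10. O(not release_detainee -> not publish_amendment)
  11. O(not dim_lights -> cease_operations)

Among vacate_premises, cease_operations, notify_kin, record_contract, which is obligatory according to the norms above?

From premise 8 we have O(publish_amendment).
The contrapositive of premise 10 (O(not release_detainee -> not publish_amendment)) is O(publish_amendment -> release_detainee), and O(publish_amendment) is already established, so O(release_detainee).
Applying K to premise 3 (O(release_detainee -> validate_request)) and O(release_detainee) yields O(validate_request).
The contrapositive of premise 7 (O(not verify_dossier -> not validate_request)) is O(validate_request -> verify_dossier), and O(validate_request) is already established, so O(verify_dossier).
Premise 9, O(not notify_form -> not verify_dossier), contraposes to O(verify_dossier -> notify_form); with O(verify_dossier) we get O(notify_form).
Applying K to premise 6 (O(notify_form -> record_contract)) and O(notify_form) yields O(record_contract).
So O(record_contract) holds — record_contract is obligatory. None of the other listed options is made obligatory by any chain of premises.

record_contract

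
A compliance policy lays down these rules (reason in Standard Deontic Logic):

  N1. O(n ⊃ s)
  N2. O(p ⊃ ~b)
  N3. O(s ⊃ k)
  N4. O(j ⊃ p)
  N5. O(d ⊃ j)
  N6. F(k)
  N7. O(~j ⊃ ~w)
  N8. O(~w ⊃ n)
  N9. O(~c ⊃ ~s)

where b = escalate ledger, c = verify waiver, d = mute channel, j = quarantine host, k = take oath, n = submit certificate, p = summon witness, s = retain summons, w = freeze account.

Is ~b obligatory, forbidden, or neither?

Obligatory

Premise 6 is F(k), i.e. O(~k).
The contrapositive of premise 3 (O(s ⊃ k)) is O(~k ⊃ ~s), and O(~k) is already established, so O(~s).
Premise 1 is O(n ⊃ s); contrapositively O(~s ⊃ ~n). Since O(~s) holds, K gives O(~n).
The contrapositive of premise 8 (O(~w ⊃ n)) is O(~n ⊃ w), and O(~n) is already established, so O(w).
Premise 7, O(~j ⊃ ~w), contraposes to O(w ⊃ j); with O(w) we get O(j).
Premise 4 is O(j ⊃ p); since O(j), deontic closure gives O(p).
With premise 2, O(p ⊃ ~b), the K-axiom yields O(~b).
Premises 5, 9 do not contribute to this derivation.
Hence ~b is obligatory.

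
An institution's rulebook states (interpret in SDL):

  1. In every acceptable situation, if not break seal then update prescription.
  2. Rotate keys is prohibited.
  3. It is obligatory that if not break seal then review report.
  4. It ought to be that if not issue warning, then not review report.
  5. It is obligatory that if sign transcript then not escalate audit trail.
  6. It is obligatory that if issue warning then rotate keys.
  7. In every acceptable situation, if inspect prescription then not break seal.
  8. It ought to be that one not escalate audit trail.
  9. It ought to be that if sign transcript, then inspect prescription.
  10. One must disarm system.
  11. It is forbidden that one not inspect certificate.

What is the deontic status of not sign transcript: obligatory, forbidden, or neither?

Premise 2 is F(rotate_keys), i.e. O(¬rotate_keys).
Premise 6 is O(issue_warning → rotate_keys); contrapositively O(¬rotate_keys → ¬issue_warning). Since O(¬rotate_keys) holds, K gives O(¬issue_warning).
Applying K to premise 4 (O(¬issue_warning → ¬review_report)) and O(¬issue_warning) yields O(¬review_report).
Premise 3, O(¬break_seal → review_report), contraposes to O(¬review_report → break_seal); with O(¬review_report) we get O(break_seal).
Premise 7 is O(inspect_prescription → ¬break_seal); contrapositively O(break_seal → ¬inspect_prescription). Since O(break_seal) holds, K gives O(¬inspect_prescription).
Premise 9, O(sign_transcript → inspect_prescription), contraposes to O(¬inspect_prescription → ¬sign_transcript); with O(¬inspect_prescription) we get O(¬sign_transcript).
Premises 1, 5, 8, 10, 11 do not contribute to this derivation.
Hence ¬sign_transcript is obligatory.

Obligatory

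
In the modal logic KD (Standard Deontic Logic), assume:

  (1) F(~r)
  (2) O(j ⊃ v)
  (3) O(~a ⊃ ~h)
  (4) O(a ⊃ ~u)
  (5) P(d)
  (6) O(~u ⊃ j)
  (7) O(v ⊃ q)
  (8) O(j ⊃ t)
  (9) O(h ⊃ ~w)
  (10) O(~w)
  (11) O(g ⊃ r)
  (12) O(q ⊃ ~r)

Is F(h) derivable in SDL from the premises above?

Premise 1 is F(~r), i.e. O(r).
Premise 12, O(q ⊃ ~r), contraposes to O(r ⊃ ~q); with O(r) we get O(~q).
Premise 7 is O(v ⊃ q); contrapositively O(~q ⊃ ~v). Since O(~q) holds, K gives O(~v).
Premise 2, O(j ⊃ v), contraposes to O(~v ⊃ ~j); with O(~v) we get O(~j).
Premise 6 is O(~u ⊃ j); contrapositively O(~j ⊃ u). Since O(~j) holds, K gives O(u).
Premise 4, O(a ⊃ ~u), contraposes to O(u ⊃ ~a); with O(u) we get O(~a).
From O(~a) and premise 3, O(~a ⊃ ~h), we obtain O(~h).
Premises 5, 8, 9, 10, 11 do not contribute to this derivation.
So O(~h) holds, i.e. F(h). The claim follows.

Yes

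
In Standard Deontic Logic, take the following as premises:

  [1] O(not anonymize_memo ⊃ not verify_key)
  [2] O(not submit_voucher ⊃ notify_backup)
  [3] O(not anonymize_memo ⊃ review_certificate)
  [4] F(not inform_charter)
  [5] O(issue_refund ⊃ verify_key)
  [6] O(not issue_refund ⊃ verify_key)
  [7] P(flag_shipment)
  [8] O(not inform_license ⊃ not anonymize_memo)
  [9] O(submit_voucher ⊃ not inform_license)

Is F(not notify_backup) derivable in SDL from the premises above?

Yes

By case analysis on not issue_refund: premise 6 gives O(not issue_refund ⊃ verify_key) and premise 5 gives O(issue_refund ⊃ verify_key), so O(verify_key) either way.
Premise 1 is O(not anonymize_memo ⊃ not verify_key); contrapositively O(verify_key ⊃ anonymize_memo). Since O(verify_key) holds, K gives O(anonymize_memo).
The contrapositive of premise 8 (O(not inform_license ⊃ not anonymize_memo)) is O(anonymize_memo ⊃ inform_license), and O(anonymize_memo) is already established, so O(inform_license).
Premise 9 is O(submit_voucher ⊃ not inform_license); contrapositively O(inform_license ⊃ not submit_voucher). Since O(inform_license) holds, K gives O(not submit_voucher).
From O(not submit_voucher) and premise 2, O(not submit_voucher ⊃ notify_backup), we obtain O(notify_backup).
Premises 3, 4, 7 do not contribute to this derivation.
So O(notify_backup) holds, i.e. F(not notify_backup). The claim follows.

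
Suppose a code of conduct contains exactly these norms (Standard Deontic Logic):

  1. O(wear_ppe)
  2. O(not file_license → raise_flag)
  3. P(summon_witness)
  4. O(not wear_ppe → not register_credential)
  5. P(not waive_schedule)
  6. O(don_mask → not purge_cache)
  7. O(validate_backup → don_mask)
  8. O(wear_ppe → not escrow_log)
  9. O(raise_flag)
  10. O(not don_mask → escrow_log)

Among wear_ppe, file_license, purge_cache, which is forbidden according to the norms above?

purge_cache

From premise 1 we have O(wear_ppe).
With premise 8, O(wear_ppe → not escrow_log), the K-axiom yields O(not escrow_log).
Premise 10 is O(not don_mask → escrow_log); contrapositively O(not escrow_log → don_mask). Since O(not escrow_log) holds, K gives O(don_mask).
From O(don_mask) and premise 6, O(don_mask → not purge_cache), we obtain O(not purge_cache).
So O(not purge_cache) holds, i.e. purge_cache is forbidden. None of the other listed options is forbidden under the premises.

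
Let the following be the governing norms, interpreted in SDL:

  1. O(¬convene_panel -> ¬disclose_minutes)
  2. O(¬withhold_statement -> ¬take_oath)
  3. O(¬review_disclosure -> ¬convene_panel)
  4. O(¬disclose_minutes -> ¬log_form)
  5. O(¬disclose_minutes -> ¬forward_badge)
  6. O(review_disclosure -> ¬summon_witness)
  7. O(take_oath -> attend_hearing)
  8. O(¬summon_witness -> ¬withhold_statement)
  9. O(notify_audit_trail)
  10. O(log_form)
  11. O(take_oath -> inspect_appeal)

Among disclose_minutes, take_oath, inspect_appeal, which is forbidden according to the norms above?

take_oath

From premise 10 we have O(log_form).
The contrapositive of premise 4 (O(¬disclose_minutes -> ¬log_form)) is O(log_form -> disclose_minutes), and O(log_form) is already established, so O(disclose_minutes).
Premise 1, O(¬convene_panel -> ¬disclose_minutes), contraposes to O(disclose_minutes -> convene_panel); with O(disclose_minutes) we get O(convene_panel).
The contrapositive of premise 3 (O(¬review_disclosure -> ¬convene_panel)) is O(convene_panel -> review_disclosure), and O(convene_panel) is already established, so O(review_disclosure).
With premise 6, O(review_disclosure -> ¬summon_witness), the K-axiom yields O(¬summon_witness).
Applying K to premise 8 (O(¬summon_witness -> ¬withhold_statement)) and O(¬summon_witness) yields O(¬withhold_statement).
With premise 2, O(¬withhold_statement -> ¬take_oath), the K-axiom yields O(¬take_oath).
So O(¬take_oath) holds, i.e. take_oath is forbidden. None of the other listed options is forbidden under the premises.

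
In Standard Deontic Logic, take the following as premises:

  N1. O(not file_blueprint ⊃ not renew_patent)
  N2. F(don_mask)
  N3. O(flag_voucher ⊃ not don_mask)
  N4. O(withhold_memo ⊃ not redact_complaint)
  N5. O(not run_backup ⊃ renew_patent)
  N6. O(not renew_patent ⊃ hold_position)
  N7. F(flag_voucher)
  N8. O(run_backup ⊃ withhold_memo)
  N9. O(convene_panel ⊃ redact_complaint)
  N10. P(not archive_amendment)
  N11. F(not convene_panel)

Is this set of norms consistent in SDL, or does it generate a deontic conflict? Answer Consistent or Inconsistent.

Premise 3 is O(flag_voucher ⊃ not don_mask); even if O(not don_mask) held, inferring O(flag_voucher) would be affirming the consequent — invalid.
So O(flag_voucher) is not derivable, and the apparent clash with O(not flag_voucher) does not arise.
A world satisfying every obligation exists (e.g. archive_amendment=false, convene_panel=true, don_mask=false, file_blueprint=true, flag_voucher=false, hold_position=false, redact_complaint=true, renew_patent=true, run_backup=false, withhold_memo=false); no atom is both obligatory and forbidden, so the set is consistent.

Consistent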